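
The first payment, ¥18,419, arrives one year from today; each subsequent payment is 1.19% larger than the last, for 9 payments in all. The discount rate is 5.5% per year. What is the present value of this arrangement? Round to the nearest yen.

¥133,756

Periodic rate r = 0.055 per year.
Growing ordinary annuity: PV = PMT₁ × [1 − ((1+g)/(1+r))^n] / (r − g) = 18,419 × [1 − ((1+0.0119)/(1+r))^9] / (r − 0.0119) = ¥133,756.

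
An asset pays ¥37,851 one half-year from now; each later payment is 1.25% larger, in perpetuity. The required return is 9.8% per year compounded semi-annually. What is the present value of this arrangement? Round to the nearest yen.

Periodic rate r = 0.098/2 per half-year.
Growing perpetuity (Gordon): PV = PMT₁ / (r − g) = 37,851 / (r − 0.0125) = ¥1,037,014.

¥1,037,014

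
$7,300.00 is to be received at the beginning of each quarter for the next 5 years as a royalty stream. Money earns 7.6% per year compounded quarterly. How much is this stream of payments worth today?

This is an annuity due: 20 payments of $7,300.00 at the beginning of each quarter.
Periodic rate r = 0.076/4 per quarter; n is counted in quarters.
PV = PMT × [(1 − (1+r)^−n)/r] × (1+r) = 7,300 × [1 − (1+r)^−20] / r × (1+r) = $122,815.42

$122,815.42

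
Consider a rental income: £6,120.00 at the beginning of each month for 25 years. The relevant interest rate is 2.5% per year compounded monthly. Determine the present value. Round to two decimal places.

This is an annuity due: 300 payments of £6,120.00 at the beginning of each month.
Periodic rate r = 0.025/12 per month; n is counted in months.
PV = PMT × [(1 − (1+r)^−n)/r] × (1+r) = 6,120 × [1 − (1+r)^−300] / r × (1+r) = £1,367,035.50

£1,367,035.50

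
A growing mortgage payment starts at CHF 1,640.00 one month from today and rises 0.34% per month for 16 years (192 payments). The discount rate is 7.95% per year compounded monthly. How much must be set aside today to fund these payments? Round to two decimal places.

CHF 233,902.19

Periodic rate r = 0.0795/12 per month; n is counted in months.
Growing ordinary annuity: PV = PMT₁ × [1 − ((1+g)/(1+r))^n] / (r − g) = 1,640 × [1 − ((1+0.0034)/(1+r))^192] / (r − 0.0034) = CHF 233,902.19.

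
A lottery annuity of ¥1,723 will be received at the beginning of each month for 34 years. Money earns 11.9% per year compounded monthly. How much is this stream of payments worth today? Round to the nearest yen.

¥172,340

This is an annuity due: 408 payments of ¥1,723 at the beginning of each month.
Periodic rate r = 0.119/12 per month; n is counted in months.
PV = PMT × [(1 − (1+r)^−n)/r] × (1+r) = 1,723 × [1 − (1+r)^−408] / r × (1+r) = ¥172,340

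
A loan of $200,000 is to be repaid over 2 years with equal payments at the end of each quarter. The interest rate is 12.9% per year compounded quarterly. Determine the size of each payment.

$28,762.33

Level ordinary annuity; solve PV = PMT × [(1 − (1+r)^−n)/r] for PMT.
Periodic rate r = 0.129/4 per quarter; n is counted in quarters.
With n = 8: PMT = 200,000 / ([(1 − (1+r)^−n)/r]) = $28,762.33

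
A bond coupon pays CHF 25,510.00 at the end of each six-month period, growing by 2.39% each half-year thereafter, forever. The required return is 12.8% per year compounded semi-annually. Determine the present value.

Periodic rate r = 0.128/2 per half-year.
Growing perpetuity (Gordon): PV = PMT₁ / (r − g) = 25,510 / (r − 0.0239) = CHF 636,159.60.

CHF 636,159.60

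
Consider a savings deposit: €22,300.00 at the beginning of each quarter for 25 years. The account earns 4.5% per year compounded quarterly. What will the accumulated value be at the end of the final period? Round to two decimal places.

This is an annuity due: 100 deposits of €22,300.00 at the beginning of each quarter.
Periodic rate r = 0.045/4 per quarter; n is counted in quarters.
FV = PMT × [((1+r)^n − 1)/r] × (1+r) = 22,300 × [(1+r)^100 − 1] / r × (1+r) = €4,131,180.89

€4,131,180.89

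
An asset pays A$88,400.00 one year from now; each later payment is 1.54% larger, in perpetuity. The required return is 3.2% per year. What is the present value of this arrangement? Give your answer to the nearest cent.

A$5,325,301.20

Periodic rate r = 0.032 per year.
Growing perpetuity (Gordon): PV = PMT₁ / (r − g) = 88,400 / (r − 0.0154) = A$5,325,301.20.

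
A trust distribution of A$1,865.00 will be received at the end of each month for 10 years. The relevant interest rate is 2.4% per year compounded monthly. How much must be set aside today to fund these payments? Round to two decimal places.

This is an ordinary annuity: 120 payments of A$1,865.00 at the end of each month.
Periodic rate r = 0.024/12 per month; n is counted in months.
PV = PMT × [(1 − (1+r)^−n)/r] = 1,865 × [1 − (1+r)^−120] / r = A$198,793.69

A$198,793.69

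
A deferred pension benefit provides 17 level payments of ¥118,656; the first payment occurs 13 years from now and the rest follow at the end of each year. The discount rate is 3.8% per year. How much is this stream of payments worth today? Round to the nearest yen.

¥937,172

Ordinary annuity of 17 payments, first payment at period 13.
Periodic rate r = 0.038 per year.
The ordinary-annuity PV formula values the stream one period before the first payment (period 12); discount that back 12 periods:
PV₀ = 118,656 × [1 − (1+r)^−17] / r × (1+r)^−12 = ¥937,172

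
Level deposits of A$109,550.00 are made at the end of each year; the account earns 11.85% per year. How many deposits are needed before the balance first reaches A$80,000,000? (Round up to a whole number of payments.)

Periodic rate r = 0.1185 per year.
Ordinary annuity FV: 80,000,000 = 109,550 × [((1+r)^n − 1)/r].
(1+r)^n = 1 + 80,000,000 × r / 109,550, so n = ln(1 + 80,000,000·r/109,550) / ln(1+r) = 39.93.
Round up to a whole number of payments: n = 40.

40 payments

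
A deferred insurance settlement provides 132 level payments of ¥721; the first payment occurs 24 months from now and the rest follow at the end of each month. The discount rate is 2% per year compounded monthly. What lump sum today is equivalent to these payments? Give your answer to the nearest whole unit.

Ordinary annuity of 132 payments, first payment at period 24.
Periodic rate r = 0.02/12 per month; n is counted in months.
The ordinary-annuity PV formula values the stream one period before the first payment (period 23); discount that back 23 periods:
PV₀ = 721 × [1 − (1+r)^−132] / r × (1+r)^−23 = ¥82,159

¥82,159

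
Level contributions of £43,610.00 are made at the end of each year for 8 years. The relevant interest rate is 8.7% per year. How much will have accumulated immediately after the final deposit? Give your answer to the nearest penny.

This is an ordinary annuity: 8 deposits of £43,610.00 at the end of each year.
Periodic rate r = 0.087 per year.
FV = PMT × [((1+r)^n − 1)/r] = 43,610 × [(1+r)^8 − 1] / r = £475,755.03

£475,755.03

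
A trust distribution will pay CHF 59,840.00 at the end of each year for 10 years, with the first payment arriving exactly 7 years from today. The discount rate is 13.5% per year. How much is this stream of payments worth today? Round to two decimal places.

Ordinary annuity of 10 payments, first payment at period 7.
Periodic rate r = 0.135 per year.
The ordinary-annuity PV formula values the stream one period before the first payment (period 6); discount that back 6 periods:
PV₀ = 59,840 × [1 − (1+r)^−10] / r × (1+r)^−6 = CHF 148,897.93

CHF 148,897.93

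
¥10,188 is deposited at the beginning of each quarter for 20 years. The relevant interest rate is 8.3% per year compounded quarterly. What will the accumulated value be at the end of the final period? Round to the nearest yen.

This is an annuity due: 80 deposits of ¥10,188 at the beginning of each quarter.
Periodic rate r = 0.083/4 per quarter; n is counted in quarters.
FV = PMT × [((1+r)^n − 1)/r] × (1+r) = 10,188 × [(1+r)^80 − 1] / r × (1+r) = ¥2,090,265

¥2,090,265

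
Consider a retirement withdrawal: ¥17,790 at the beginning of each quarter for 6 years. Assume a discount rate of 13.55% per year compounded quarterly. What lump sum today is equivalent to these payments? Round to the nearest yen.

¥298,876

This is an annuity due: 24 payments of ¥17,790 at the beginning of each quarter.
Periodic rate r = 0.1355/4 per quarter; n is counted in quarters.
PV = PMT × [(1 − (1+r)^−n)/r] × (1+r) = 17,790 × [1 − (1+r)^−24] / r × (1+r) = ¥298,876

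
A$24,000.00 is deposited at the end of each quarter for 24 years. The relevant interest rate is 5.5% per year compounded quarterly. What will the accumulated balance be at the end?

This is an ordinary annuity: 96 deposits of A$24,000.00 at the end of each quarter.
Periodic rate r = 0.055/4 per quarter; n is counted in quarters.
FV = PMT × [((1+r)^n − 1)/r] = 24,000 × [(1+r)^96 − 1] / r = A$4,730,022.92

A$4,730,022.92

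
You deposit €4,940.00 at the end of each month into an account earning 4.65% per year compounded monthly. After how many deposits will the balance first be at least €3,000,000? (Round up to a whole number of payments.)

313 payments

Periodic rate r = 0.0465/12 per month; n is counted in months.
Ordinary annuity FV: 3,000,000 = 4,940 × [((1+r)^n − 1)/r].
(1+r)^n = 1 + 3,000,000 × r / 4,940, so n = ln(1 + 3,000,000·r/4,940) / ln(1+r) = 312.84.
Round up to a whole number of payments: n = 313.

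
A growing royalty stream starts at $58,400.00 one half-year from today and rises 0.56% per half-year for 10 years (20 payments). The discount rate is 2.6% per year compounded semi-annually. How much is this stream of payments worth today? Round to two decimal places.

Periodic rate r = 0.026/2 per half-year; n is counted in half-years.
Growing ordinary annuity: PV = PMT₁ × [1 − ((1+g)/(1+r))^n] / (r − g) = 58,400 × [1 − ((1+0.0056)/(1+r))^20] / (r − 0.0056) = $1,076,395.16.

$1,076,395.16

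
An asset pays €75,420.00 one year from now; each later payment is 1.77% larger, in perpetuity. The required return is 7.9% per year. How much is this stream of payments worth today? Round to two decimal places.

Periodic rate r = 0.079 per year.
Growing perpetuity (Gordon): PV = PMT₁ / (r − g) = 75,420 / (r − 0.0177) = €1,230,342.58.

€1,230,342.58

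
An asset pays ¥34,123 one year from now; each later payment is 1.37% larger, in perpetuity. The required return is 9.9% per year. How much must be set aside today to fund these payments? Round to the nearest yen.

Periodic rate r = 0.099 per year.
Growing perpetuity (Gordon): PV = PMT₁ / (r − g) = 34,123 / (r − 0.0137) = ¥400,035.

¥400,035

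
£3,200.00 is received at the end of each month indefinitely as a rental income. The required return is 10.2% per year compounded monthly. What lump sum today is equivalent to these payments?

Periodic rate r = 0.102/12 per month.
Level perpetuity: PV = PMT / r = 3,200 / (0.102/12) = £376,470.59.

£376,470.59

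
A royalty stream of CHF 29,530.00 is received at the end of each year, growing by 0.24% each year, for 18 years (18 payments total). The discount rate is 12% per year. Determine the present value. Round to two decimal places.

CHF 217,012.01

Periodic rate r = 0.12 per year.
Growing ordinary annuity: PV = PMT₁ × [1 − ((1+g)/(1+r))^n] / (r − g) = 29,530 × [1 − ((1+0.0024)/(1+r))^18] / (r − 0.0024) = CHF 217,012.01.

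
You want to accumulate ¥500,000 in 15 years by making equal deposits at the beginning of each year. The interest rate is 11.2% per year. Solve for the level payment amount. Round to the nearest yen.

¥12,861

Level annuity due; solve FV = PMT × [((1+r)^n − 1)/r] × (1+r) for PMT.
Periodic rate r = 0.112 per year.
With n = 15: PMT = 500,000 / ([((1+r)^n − 1)/r] × (1+r)) = ¥12,861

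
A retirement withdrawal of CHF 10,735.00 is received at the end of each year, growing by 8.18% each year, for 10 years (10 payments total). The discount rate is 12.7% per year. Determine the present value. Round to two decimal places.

CHF 79,777.29

Periodic rate r = 0.127 per year.
Growing ordinary annuity: PV = PMT₁ × [1 − ((1+g)/(1+r))^n] / (r − g) = 10,735 × [1 − ((1+0.0818)/(1+r))^10] / (r − 0.0818) = CHF 79,777.29.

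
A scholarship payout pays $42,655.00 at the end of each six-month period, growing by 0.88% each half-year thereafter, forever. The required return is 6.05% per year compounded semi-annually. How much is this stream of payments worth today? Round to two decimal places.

$1,988,578.09

Periodic rate r = 0.0605/2 per half-year.
Growing perpetuity (Gordon): PV = PMT₁ / (r − g) = 42,655 / (r − 0.0088) = $1,988,578.09.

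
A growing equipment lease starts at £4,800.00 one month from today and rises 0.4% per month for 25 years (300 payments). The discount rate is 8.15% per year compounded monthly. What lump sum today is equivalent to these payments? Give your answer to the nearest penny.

Periodic rate r = 0.0815/12 per month; n is counted in months.
Growing ordinary annuity: PV = PMT₁ × [1 − ((1+g)/(1+r))^n] / (r − g) = 4,800 × [1 − ((1+0.004)/(1+r))^300] / (r − 0.004) = £971,908.72.

£971,908.72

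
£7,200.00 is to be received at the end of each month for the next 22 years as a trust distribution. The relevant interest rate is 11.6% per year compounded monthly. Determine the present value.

This is an ordinary annuity: 264 payments of £7,200.00 at the end of each month.
Periodic rate r = 0.116/12 per month; n is counted in months.
PV = PMT × [(1 − (1+r)^−n)/r] = 7,200 × [1 − (1+r)^−264] / r = £686,070.69

£686,070.69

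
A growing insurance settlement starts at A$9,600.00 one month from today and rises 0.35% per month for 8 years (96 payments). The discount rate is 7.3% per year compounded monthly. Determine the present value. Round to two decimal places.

Periodic rate r = 0.073/12 per month; n is counted in months.
Growing ordinary annuity: PV = PMT₁ × [1 − ((1+g)/(1+r))^n] / (r − g) = 9,600 × [1 − ((1+0.0035)/(1+r))^96] / (r − 0.0035) = A$812,779.52.

A$812,779.52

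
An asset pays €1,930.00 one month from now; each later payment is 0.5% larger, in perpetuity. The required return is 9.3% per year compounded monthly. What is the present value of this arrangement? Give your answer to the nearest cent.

Periodic rate r = 0.093/12 per month.
Growing perpetuity (Gordon): PV = PMT₁ / (r − g) = 1,930 / (r − 0.005) = €701,818.18.

€701,818.18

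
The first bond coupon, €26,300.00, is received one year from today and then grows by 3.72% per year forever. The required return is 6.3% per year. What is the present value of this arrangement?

Periodic rate r = 0.063 per year.
Growing perpetuity (Gordon): PV = PMT₁ / (r − g) = 26,300 / (r − 0.0372) = €1,019,379.84.

€1,019,379.84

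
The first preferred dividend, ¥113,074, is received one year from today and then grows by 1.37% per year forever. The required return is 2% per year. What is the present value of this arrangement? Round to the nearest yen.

¥17,948,254

Periodic rate r = 0.02 per year.
Growing perpetuity (Gordon): PV = PMT₁ / (r − g) = 113,074 / (r − 0.0137) = ¥17,948,254.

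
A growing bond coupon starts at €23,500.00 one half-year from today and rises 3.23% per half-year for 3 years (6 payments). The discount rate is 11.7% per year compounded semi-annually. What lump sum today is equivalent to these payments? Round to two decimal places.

Periodic rate r = 0.117/2 per half-year; n is counted in half-years.
Growing ordinary annuity: PV = PMT₁ × [1 − ((1+g)/(1+r))^n] / (r − g) = 23,500 × [1 − ((1+0.0323)/(1+r))^6] / (r − 0.0323) = €125,231.53.

€125,231.53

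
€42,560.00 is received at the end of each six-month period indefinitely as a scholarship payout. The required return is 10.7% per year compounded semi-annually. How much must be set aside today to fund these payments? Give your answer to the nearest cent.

€795,514.02

Periodic rate r = 0.107/2 per half-year.
Level perpetuity: PV = PMT / r = 42,560 / (0.107/2) = €795,514.02.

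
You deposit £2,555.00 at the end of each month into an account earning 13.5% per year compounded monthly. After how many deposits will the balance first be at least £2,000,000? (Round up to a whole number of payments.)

205 payments

Periodic rate r = 0.135/12 per month; n is counted in months.
Ordinary annuity FV: 2,000,000 = 2,555 × [((1+r)^n − 1)/r].
(1+r)^n = 1 + 2,000,000 × r / 2,555, so n = ln(1 + 2,000,000·r/2,555) / ln(1+r) = 204.07.
Round up to a whole number of payments: n = 205.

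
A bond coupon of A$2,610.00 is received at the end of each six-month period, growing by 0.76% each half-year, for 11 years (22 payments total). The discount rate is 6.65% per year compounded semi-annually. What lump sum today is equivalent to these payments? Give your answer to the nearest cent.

Periodic rate r = 0.0665/2 per half-year; n is counted in half-years.
Growing ordinary annuity: PV = PMT₁ × [1 − ((1+g)/(1+r))^n] / (r − g) = 2,610 × [1 − ((1+0.0076)/(1+r))^22] / (r − 0.0076) = A$43,225.06.

A$43,225.06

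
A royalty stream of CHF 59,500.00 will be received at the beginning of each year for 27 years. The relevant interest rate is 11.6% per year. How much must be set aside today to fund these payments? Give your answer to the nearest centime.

This is an annuity due: 27 payments of CHF 59,500.00 at the beginning of each year.
Periodic rate r = 0.116 per year.
PV = PMT × [(1 − (1+r)^−n)/r] × (1+r) = 59,500 × [1 − (1+r)^−27] / r × (1+r) = CHF 542,865.22

CHF 542,865.22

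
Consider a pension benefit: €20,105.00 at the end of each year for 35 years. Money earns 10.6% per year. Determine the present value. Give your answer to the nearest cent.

This is an ordinary annuity: 35 payments of €20,105.00 at the end of each year.
Periodic rate r = 0.106 per year.
PV = PMT × [(1 − (1+r)^−n)/r] = 20,105 × [1 − (1+r)^−35] / r = €184,090.65

€184,090.65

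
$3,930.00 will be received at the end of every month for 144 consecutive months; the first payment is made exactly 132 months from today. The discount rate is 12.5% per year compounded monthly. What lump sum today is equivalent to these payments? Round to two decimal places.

$75,244.32

Ordinary annuity of 144 payments, first payment at period 132.
Periodic rate r = 0.125/12 per month; n is counted in months.
The ordinary-annuity PV formula values the stream one period before the first payment (period 131); discount that back 131 periods:
PV₀ = 3,930 × [1 − (1+r)^−144] / r × (1+r)^−131 = $75,244.32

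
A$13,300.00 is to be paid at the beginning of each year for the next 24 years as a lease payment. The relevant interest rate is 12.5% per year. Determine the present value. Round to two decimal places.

This is an annuity due: 24 payments of A$13,300.00 at the beginning of each year.
Periodic rate r = 0.125 per year.
PV = PMT × [(1 − (1+r)^−n)/r] × (1+r) = 13,300 × [1 − (1+r)^−24] / r × (1+r) = A$112,613.47

A$112,613.47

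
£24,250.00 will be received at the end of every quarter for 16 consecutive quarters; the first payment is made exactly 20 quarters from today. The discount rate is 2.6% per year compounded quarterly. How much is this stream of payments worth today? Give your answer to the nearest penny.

£324,822.78

Ordinary annuity of 16 payments, first payment at period 20.
Periodic rate r = 0.026/4 per quarter; n is counted in quarters.
The ordinary-annuity PV formula values the stream one period before the first payment (period 19); discount that back 19 periods:
PV₀ = 24,250 × [1 − (1+r)^−16] / r × (1+r)^−19 = £324,822.78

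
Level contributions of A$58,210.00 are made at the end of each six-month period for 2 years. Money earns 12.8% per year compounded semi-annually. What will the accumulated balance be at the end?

This is an ordinary annuity: 4 deposits of A$58,210.00 at the end of each six-month period.
Periodic rate r = 0.128/2 per half-year; n is counted in half-years.
FV = PMT × [((1+r)^n − 1)/r] = 58,210 × [(1+r)^4 − 1] / r = A$256,161.61

A$256,161.61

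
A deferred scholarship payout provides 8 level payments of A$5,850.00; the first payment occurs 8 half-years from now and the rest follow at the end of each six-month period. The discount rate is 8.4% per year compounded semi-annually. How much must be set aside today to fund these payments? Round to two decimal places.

Ordinary annuity of 8 payments, first payment at period 8.
Periodic rate r = 0.084/2 per half-year; n is counted in half-years.
The ordinary-annuity PV formula values the stream one period before the first payment (period 7); discount that back 7 periods:
PV₀ = 5,850 × [1 − (1+r)^−8] / r × (1+r)^−7 = A$29,288.36

A$29,288.36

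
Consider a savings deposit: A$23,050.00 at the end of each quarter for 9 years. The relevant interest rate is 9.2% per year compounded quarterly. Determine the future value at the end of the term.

A$1,270,127.34

This is an ordinary annuity: 36 deposits of A$23,050.00 at the end of each quarter.
Periodic rate r = 0.092/4 per quarter; n is counted in quarters.
FV = PMT × [((1+r)^n − 1)/r] = 23,050 × [(1+r)^36 − 1] / r = A$1,270,127.34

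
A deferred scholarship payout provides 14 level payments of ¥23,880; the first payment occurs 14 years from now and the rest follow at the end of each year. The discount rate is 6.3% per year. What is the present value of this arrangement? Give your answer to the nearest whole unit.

¥98,474

Ordinary annuity of 14 payments, first payment at period 14.
Periodic rate r = 0.063 per year.
The ordinary-annuity PV formula values the stream one period before the first payment (period 13); discount that back 13 periods:
PV₀ = 23,880 × [1 − (1+r)^−14] / r × (1+r)^−13 = ¥98,474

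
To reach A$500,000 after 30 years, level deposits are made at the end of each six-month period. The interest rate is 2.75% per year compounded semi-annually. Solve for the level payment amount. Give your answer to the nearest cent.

Level ordinary annuity; solve FV = PMT × [((1+r)^n − 1)/r] for PMT.
Periodic rate r = 0.0275/2 per half-year; n is counted in half-years.
With n = 60: PMT = 500,000 / ([((1+r)^n − 1)/r]) = A$5,417.26

A$5,417.26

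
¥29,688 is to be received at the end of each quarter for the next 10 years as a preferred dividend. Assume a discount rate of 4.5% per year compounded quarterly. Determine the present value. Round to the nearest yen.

¥952,042

This is an ordinary annuity: 40 payments of ¥29,688 at the end of each quarter.
Periodic rate r = 0.045/4 per quarter; n is counted in quarters.
PV = PMT × [(1 − (1+r)^−n)/r] = 29,688 × [1 − (1+r)^−40] / r = ¥952,042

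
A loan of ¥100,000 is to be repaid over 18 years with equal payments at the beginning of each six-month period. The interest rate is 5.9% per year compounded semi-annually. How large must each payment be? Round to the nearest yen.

¥4,416

Level annuity due; solve PV = PMT × [(1 − (1+r)^−n)/r] × (1+r) for PMT.
Periodic rate r = 0.059/2 per half-year; n is counted in half-years.
With n = 36: PMT = 100,000 / ([(1 − (1+r)^−n)/r] × (1+r)) = ¥4,416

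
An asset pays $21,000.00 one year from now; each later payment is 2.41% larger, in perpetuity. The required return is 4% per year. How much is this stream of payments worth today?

Periodic rate r = 0.04 per year.
Growing perpetuity (Gordon): PV = PMT₁ / (r − g) = 21,000 / (r − 0.0241) = $1,320,754.72.

$1,320,754.72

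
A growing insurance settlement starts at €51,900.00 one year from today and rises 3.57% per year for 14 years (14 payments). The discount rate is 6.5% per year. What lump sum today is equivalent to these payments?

Periodic rate r = 0.065 per year.
Growing ordinary annuity: PV = PMT₁ × [1 − ((1+g)/(1+r))^n] / (r − g) = 51,900 × [1 − ((1+0.0357)/(1+r))^14] / (r − 0.0357) = €572,712.78.

€572,712.78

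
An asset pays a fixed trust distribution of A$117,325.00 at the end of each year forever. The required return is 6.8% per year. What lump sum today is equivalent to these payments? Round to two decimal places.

A$1,725,367.65

Periodic rate r = 0.068 per year.
Level perpetuity: PV = PMT / r = 117,325 / (0.068) = A$1,725,367.65.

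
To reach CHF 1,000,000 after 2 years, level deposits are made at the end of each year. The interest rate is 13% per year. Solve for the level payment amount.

CHF 469,483.57

Level ordinary annuity; solve FV = PMT × [((1+r)^n − 1)/r] for PMT.
Periodic rate r = 0.13 per year.
With n = 2: PMT = 1,000,000 / ([((1+r)^n − 1)/r]) = CHF 469,483.57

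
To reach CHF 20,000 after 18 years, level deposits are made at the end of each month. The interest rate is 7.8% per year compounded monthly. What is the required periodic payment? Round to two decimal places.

Level ordinary annuity; solve FV = PMT × [((1+r)^n − 1)/r] for PMT.
Periodic rate r = 0.078/12 per month; n is counted in months.
With n = 216: PMT = 20,000 / ([((1+r)^n − 1)/r]) = CHF 42.58

CHF 42.58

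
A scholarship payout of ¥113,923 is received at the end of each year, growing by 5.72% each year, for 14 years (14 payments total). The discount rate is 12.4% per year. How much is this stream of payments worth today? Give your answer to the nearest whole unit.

Periodic rate r = 0.124 per year.
Growing ordinary annuity: PV = PMT₁ × [1 − ((1+g)/(1+r))^n] / (r − g) = 113,923 × [1 − ((1+0.0572)/(1+r))^14] / (r − 0.0572) = ¥982,154.

¥982,154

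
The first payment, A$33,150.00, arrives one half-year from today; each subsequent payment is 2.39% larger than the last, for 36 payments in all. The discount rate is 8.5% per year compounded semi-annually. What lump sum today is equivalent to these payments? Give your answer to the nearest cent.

A$850,069.34

Periodic rate r = 0.085/2 per half-year; n is counted in half-years.
Growing ordinary annuity: PV = PMT₁ × [1 − ((1+g)/(1+r))^n] / (r − g) = 33,150 × [1 − ((1+0.0239)/(1+r))^36] / (r − 0.0239) = A$850,069.34.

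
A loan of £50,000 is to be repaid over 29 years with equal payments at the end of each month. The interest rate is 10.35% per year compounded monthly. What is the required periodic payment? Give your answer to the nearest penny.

£454.12

Level ordinary annuity; solve PV = PMT × [(1 − (1+r)^−n)/r] for PMT.
Periodic rate r = 0.1035/12 per month; n is counted in months.
With n = 348: PMT = 50,000 / ([(1 − (1+r)^−n)/r]) = £454.12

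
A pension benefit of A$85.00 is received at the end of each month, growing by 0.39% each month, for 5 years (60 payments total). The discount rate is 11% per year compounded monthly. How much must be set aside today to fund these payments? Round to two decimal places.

A$4,348.62

Periodic rate r = 0.11/12 per month; n is counted in months.
Growing ordinary annuity: PV = PMT₁ × [1 − ((1+g)/(1+r))^n] / (r − g) = 85 × [1 − ((1+0.0039)/(1+r))^60] / (r − 0.0039) = A$4,348.62.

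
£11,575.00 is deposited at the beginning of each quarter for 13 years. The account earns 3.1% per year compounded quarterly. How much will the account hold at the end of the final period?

This is an annuity due: 52 deposits of £11,575.00 at the beginning of each quarter.
Periodic rate r = 0.031/4 per quarter; n is counted in quarters.
FV = PMT × [((1+r)^n − 1)/r] × (1+r) = 11,575 × [(1+r)^52 − 1] / r × (1+r) = £743,506.92

£743,506.92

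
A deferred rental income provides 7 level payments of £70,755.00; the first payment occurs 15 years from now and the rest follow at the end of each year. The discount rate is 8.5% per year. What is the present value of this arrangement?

Ordinary annuity of 7 payments, first payment at period 15.
Periodic rate r = 0.085 per year.
The ordinary-annuity PV formula values the stream one period before the first payment (period 14); discount that back 14 periods:
PV₀ = 70,755 × [1 − (1+r)^−7] / r × (1+r)^−14 = £115,580.52

£115,580.52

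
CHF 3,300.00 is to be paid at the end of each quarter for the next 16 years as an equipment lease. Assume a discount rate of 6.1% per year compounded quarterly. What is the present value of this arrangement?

This is an ordinary annuity: 64 payments of CHF 3,300.00 at the end of each quarter.
Periodic rate r = 0.061/4 per quarter; n is counted in quarters.
PV = PMT × [(1 − (1+r)^−n)/r] = 3,300 × [1 − (1+r)^−64] / r = CHF 134,250.13

CHF 134,250.13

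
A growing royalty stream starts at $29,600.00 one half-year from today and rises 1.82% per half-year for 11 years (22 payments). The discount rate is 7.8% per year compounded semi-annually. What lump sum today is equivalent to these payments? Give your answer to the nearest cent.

Periodic rate r = 0.078/2 per half-year; n is counted in half-years.
Growing ordinary annuity: PV = PMT₁ × [1 − ((1+g)/(1+r))^n] / (r − g) = 29,600 × [1 − ((1+0.0182)/(1+r))^22] / (r − 0.0182) = $511,035.91.

$511,035.91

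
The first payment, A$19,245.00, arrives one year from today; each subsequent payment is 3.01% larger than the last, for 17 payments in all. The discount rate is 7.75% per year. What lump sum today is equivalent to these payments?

Periodic rate r = 0.0775 per year.
Growing ordinary annuity: PV = PMT₁ × [1 − ((1+g)/(1+r))^n] / (r − g) = 19,245 × [1 − ((1+0.0301)/(1+r))^17] / (r − 0.0301) = A$217,041.55.

A$217,041.55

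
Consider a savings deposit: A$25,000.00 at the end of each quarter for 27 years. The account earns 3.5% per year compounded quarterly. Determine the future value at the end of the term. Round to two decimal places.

A$4,463,599.29

This is an ordinary annuity: 108 deposits of A$25,000.00 at the end of each quarter.
Periodic rate r = 0.035/4 per quarter; n is counted in quarters.
FV = PMT × [((1+r)^n − 1)/r] = 25,000 × [(1+r)^108 − 1] / r = A$4,463,599.29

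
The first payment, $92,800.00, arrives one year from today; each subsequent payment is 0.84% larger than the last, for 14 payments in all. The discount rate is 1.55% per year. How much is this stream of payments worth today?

Periodic rate r = 0.0155 per year.
Growing ordinary annuity: PV = PMT₁ × [1 − ((1+g)/(1+r))^n] / (r − g) = 92,800 × [1 − ((1+0.0084)/(1+r))^14] / (r − 0.0084) = $1,222,823.24.

$1,222,823.24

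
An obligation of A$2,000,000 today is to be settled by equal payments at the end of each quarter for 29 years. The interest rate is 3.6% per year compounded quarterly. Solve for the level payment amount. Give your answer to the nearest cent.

A$27,850.48

Level ordinary annuity; solve PV = PMT × [(1 − (1+r)^−n)/r] for PMT.
Periodic rate r = 0.036/4 per quarter; n is counted in quarters.
With n = 116: PMT = 2,000,000 / ([(1 − (1+r)^−n)/r]) = A$27,850.48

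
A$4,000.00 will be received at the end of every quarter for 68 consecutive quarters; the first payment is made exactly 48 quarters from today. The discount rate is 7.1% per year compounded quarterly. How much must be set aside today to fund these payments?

Ordinary annuity of 68 payments, first payment at period 48.
Periodic rate r = 0.071/4 per quarter; n is counted in quarters.
The ordinary-annuity PV formula values the stream one period before the first payment (period 47); discount that back 47 periods:
PV₀ = 4,000 × [1 − (1+r)^−68] / r × (1+r)^−47 = A$68,772.17

A$68,772.17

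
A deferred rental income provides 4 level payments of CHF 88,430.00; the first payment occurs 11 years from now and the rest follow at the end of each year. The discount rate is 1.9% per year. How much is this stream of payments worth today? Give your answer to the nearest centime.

Ordinary annuity of 4 payments, first payment at period 11.
Periodic rate r = 0.019 per year.
The ordinary-annuity PV formula values the stream one period before the first payment (period 10); discount that back 10 periods:
PV₀ = 88,430 × [1 − (1+r)^−4] / r × (1+r)^−10 = CHF 279,626.59

CHF 279,626.59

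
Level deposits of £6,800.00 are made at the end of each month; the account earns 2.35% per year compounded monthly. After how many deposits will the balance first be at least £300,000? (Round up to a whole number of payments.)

Periodic rate r = 0.0235/12 per month; n is counted in months.
Ordinary annuity FV: 300,000 = 6,800 × [((1+r)^n − 1)/r].
(1+r)^n = 1 + 300,000 × r / 6,800, so n = ln(1 + 300,000·r/6,800) / ln(1+r) = 42.36.
Round up to a whole number of payments: n = 43.

43 payments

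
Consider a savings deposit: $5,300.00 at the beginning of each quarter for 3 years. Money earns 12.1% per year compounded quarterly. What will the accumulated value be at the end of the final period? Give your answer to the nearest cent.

This is an annuity due: 12 deposits of $5,300.00 at the beginning of each quarter.
Periodic rate r = 0.121/4 per quarter; n is counted in quarters.
FV = PMT × [((1+r)^n − 1)/r] × (1+r) = 5,300 × [(1+r)^12 − 1] / r × (1+r) = $77,603.25

$77,603.25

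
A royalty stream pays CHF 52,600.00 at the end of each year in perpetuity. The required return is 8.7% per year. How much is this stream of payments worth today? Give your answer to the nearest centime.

Periodic rate r = 0.087 per year.
Level perpetuity: PV = PMT / r = 52,600 / (0.087) = CHF 604,597.70.

CHF 604,597.70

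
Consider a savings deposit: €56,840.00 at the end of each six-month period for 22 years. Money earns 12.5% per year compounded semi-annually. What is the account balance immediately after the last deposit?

€12,189,837.90

This is an ordinary annuity: 44 deposits of €56,840.00 at the end of each six-month period.
Periodic rate r = 0.125/2 per half-year; n is counted in half-years.
FV = PMT × [((1+r)^n − 1)/r] = 56,840 × [(1+r)^44 − 1] / r = €12,189,837.90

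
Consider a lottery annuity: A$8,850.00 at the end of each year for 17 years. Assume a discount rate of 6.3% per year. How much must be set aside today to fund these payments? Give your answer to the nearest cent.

This is an ordinary annuity: 17 payments of A$8,850.00 at the end of each year.
Periodic rate r = 0.063 per year.
PV = PMT × [(1 − (1+r)^−n)/r] = 8,850 × [1 − (1+r)^−17] / r = A$90,755.49

A$90,755.49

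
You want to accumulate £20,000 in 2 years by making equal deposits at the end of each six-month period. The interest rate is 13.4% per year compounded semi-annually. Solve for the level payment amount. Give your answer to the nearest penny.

Level ordinary annuity; solve FV = PMT × [((1+r)^n − 1)/r] for PMT.
Periodic rate r = 0.134/2 per half-year; n is counted in half-years.
With n = 4: PMT = 20,000 / ([((1+r)^n − 1)/r]) = £4,524.62

£4,524.62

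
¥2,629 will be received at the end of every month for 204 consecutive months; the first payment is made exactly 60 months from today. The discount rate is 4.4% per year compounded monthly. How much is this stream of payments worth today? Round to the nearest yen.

¥303,919

Ordinary annuity of 204 payments, first payment at period 60.
Periodic rate r = 0.044/12 per month; n is counted in months.
The ordinary-annuity PV formula values the stream one period before the first payment (period 59); discount that back 59 periods:
PV₀ = 2,629 × [1 − (1+r)^−204] / r × (1+r)^−59 = ¥303,919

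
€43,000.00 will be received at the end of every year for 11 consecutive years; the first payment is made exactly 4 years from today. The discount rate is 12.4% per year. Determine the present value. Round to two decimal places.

€176,698.95

Ordinary annuity of 11 payments, first payment at period 4.
Periodic rate r = 0.124 per year.
The ordinary-annuity PV formula values the stream one period before the first payment (period 3); discount that back 3 periods:
PV₀ = 43,000 × [1 − (1+r)^−11] / r × (1+r)^−3 = €176,698.95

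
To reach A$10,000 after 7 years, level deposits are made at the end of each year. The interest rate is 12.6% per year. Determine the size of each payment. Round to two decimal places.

Level ordinary annuity; solve FV = PMT × [((1+r)^n − 1)/r] for PMT.
Periodic rate r = 0.126 per year.
With n = 7: PMT = 10,000 / ([((1+r)^n − 1)/r]) = A$973.03

A$973.03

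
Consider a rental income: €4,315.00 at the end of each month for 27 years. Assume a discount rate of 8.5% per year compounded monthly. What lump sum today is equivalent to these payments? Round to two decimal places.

€547,296.41

This is an ordinary annuity: 324 payments of €4,315.00 at the end of each month.
Periodic rate r = 0.085/12 per month; n is counted in months.
PV = PMT × [(1 − (1+r)^−n)/r] = 4,315 × [1 − (1+r)^−324] / r = €547,296.41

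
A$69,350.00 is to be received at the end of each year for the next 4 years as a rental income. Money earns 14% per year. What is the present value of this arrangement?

A$202,065.95

This is an ordinary annuity: 4 payments of A$69,350.00 at the end of each year.
Periodic rate r = 0.14 per year.
PV = PMT × [(1 − (1+r)^−n)/r] = 69,350 × [1 − (1+r)^−4] / r = A$202,065.95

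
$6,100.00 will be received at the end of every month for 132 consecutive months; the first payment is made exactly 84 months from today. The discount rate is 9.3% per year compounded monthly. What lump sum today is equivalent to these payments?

$265,026.88

Ordinary annuity of 132 payments, first payment at period 84.
Periodic rate r = 0.093/12 per month; n is counted in months.
The ordinary-annuity PV formula values the stream one period before the first payment (period 83); discount that back 83 periods:
PV₀ = 6,100 × [1 − (1+r)^−132] / r × (1+r)^−83 = $265,026.88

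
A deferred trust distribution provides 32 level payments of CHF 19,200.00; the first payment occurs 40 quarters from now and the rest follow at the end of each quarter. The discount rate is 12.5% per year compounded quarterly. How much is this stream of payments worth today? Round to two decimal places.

CHF 115,915.21

Ordinary annuity of 32 payments, first payment at period 40.
Periodic rate r = 0.125/4 per quarter; n is counted in quarters.
The ordinary-annuity PV formula values the stream one period before the first payment (period 39); discount that back 39 periods:
PV₀ = 19,200 × [1 − (1+r)^−32] / r × (1+r)^−39 = CHF 115,915.21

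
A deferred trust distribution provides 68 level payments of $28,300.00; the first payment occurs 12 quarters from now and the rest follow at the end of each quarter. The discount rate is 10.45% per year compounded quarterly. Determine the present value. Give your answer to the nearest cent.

Ordinary annuity of 68 payments, first payment at period 12.
Periodic rate r = 0.1045/4 per quarter; n is counted in quarters.
The ordinary-annuity PV formula values the stream one period before the first payment (period 11); discount that back 11 periods:
PV₀ = 28,300 × [1 − (1+r)^−68] / r × (1+r)^−11 = $674,469.71

$674,469.71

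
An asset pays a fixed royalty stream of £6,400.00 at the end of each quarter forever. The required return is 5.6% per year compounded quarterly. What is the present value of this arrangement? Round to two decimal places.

£457,142.86

Periodic rate r = 0.056/4 per quarter.
Level perpetuity: PV = PMT / r = 6,400 / (0.056/4) = £457,142.86.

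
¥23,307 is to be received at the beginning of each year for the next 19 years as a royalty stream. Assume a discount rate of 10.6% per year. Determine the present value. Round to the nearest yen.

¥207,326

This is an annuity due: 19 payments of ¥23,307 at the beginning of each year.
Periodic rate r = 0.106 per year.
PV = PMT × [(1 − (1+r)^−n)/r] × (1+r) = 23,307 × [1 − (1+r)^−19] / r × (1+r) = ¥207,326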